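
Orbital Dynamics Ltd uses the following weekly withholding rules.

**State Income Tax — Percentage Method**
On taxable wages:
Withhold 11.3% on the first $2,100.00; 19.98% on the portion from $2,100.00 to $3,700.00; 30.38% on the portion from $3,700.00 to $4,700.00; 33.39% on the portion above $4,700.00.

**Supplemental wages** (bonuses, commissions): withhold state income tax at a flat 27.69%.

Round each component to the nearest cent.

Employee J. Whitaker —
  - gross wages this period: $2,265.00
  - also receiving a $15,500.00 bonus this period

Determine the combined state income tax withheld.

$4,562.22

State Income Tax: taxable = $2,265.00
  $237.30 + 19.98% × ($2,265.00 − $2,100.00) = $237.30 + 19.98% × $165.00 = $270.27
Supplemental (27.69% flat on bonus): 27.69% × $15,500.00 = $4,291.95
Total state income tax: $270.27 + $4,291.95 = $4,562.22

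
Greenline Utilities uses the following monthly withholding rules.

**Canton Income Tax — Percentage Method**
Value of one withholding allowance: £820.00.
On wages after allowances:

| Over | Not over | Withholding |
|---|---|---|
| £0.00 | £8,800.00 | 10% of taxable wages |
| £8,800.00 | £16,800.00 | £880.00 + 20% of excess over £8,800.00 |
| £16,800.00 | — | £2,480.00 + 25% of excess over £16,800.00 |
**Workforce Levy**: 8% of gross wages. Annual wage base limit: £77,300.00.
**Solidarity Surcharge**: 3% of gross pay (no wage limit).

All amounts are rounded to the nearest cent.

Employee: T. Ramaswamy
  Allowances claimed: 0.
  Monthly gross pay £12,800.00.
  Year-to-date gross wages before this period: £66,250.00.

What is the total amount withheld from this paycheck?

£2,948.00

Canton Income Tax: taxable = £12,800.00
  £880.00 + 20% × (£12,800.00 − £8,800.00) = £880.00 + 20% × £4,000.00 = £1,680.00
Workforce Levy: cap £77,300.00 − YTD £66,250.00 = £11,050.00 subject; 8% × £11,050.00 = £884.00
Solidarity Surcharge: 3% × £12,800.00 = £384.00
Total: £1,680.00 + £884.00 + £384.00 = £2,948.00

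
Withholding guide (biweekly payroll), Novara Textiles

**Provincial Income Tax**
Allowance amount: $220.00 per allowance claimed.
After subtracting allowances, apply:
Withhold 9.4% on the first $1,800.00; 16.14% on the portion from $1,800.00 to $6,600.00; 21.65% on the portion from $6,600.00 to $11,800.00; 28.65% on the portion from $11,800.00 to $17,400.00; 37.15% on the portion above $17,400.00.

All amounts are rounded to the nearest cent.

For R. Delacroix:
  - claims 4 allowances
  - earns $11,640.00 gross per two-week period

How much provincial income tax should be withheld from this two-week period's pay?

$1,844.56

Provincial Income Tax: taxable = $11,640.00 − 4×$220.00 = $10,760.00
  $943.92 + 21.65% × ($10,760.00 − $6,600.00) = $943.92 + 21.65% × $4,160.00 = $1,844.56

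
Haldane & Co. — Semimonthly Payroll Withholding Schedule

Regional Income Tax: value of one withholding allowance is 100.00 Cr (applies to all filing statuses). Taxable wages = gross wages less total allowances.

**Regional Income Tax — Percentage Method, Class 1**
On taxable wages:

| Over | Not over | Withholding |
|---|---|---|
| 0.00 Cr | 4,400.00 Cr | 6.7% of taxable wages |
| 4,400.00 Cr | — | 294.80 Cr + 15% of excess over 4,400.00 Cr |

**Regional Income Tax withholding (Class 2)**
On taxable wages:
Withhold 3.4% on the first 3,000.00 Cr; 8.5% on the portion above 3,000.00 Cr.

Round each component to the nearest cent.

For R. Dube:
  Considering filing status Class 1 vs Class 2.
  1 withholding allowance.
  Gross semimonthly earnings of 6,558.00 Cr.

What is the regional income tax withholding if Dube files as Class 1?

603.50 Cr

Regional Income Tax (Class 1): taxable = 6,558.00 Cr − 1×100.00 Cr = 6,458.00 Cr
  294.80 Cr + 15% × (6,458.00 Cr − 4,400.00 Cr) = 294.80 Cr + 15% × 2,058.00 Cr = 603.50 Cr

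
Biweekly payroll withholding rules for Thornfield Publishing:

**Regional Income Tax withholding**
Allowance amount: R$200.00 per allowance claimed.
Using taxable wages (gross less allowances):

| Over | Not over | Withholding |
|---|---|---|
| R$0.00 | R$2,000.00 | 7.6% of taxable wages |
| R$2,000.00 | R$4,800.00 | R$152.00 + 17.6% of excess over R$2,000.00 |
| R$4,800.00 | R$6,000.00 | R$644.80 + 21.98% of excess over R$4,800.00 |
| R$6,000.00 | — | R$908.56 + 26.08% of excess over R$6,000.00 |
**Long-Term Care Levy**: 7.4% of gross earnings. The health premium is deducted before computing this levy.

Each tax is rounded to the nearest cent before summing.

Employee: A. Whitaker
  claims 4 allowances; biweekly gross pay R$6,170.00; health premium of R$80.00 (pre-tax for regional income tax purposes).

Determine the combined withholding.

Regional Income Tax: taxable = R$6,170.00 − R$80.00 − 4×R$200.00 = R$5,290.00
  R$644.80 + 21.98% × (R$5,290.00 − R$4,800.00) = R$644.80 + 21.98% × R$490.00 = R$752.50
Long-Term Care Levy: 7.4% × R$6,090.00 = R$450.66
Total: R$752.50 + R$450.66 = R$1,203.16

R$1,203.16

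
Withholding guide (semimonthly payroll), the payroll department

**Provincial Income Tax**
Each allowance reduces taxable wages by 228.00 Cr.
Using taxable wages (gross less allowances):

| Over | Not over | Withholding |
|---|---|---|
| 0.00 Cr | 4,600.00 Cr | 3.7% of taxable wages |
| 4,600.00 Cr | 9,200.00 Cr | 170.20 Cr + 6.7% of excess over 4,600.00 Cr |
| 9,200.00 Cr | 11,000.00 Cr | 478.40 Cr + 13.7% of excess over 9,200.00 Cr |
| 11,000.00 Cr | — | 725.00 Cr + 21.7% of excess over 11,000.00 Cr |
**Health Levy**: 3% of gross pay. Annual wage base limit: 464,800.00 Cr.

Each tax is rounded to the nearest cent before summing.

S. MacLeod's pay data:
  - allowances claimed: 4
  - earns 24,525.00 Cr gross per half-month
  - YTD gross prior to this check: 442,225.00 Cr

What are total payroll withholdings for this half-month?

4,139.27 Cr

Provincial Income Tax: taxable = 24,525.00 Cr − 4×228.00 Cr = 23,613.00 Cr
  725.00 Cr + 21.7% × (23,613.00 Cr − 11,000.00 Cr) = 725.00 Cr + 21.7% × 12,613.00 Cr = 3,462.02 Cr
Health Levy: cap 464,800.00 Cr − YTD 442,225.00 Cr = 22,575.00 Cr subject; 3% × 22,575.00 Cr = 677.25 Cr
Total: 3,462.02 Cr + 677.25 Cr = 4,139.27 Cr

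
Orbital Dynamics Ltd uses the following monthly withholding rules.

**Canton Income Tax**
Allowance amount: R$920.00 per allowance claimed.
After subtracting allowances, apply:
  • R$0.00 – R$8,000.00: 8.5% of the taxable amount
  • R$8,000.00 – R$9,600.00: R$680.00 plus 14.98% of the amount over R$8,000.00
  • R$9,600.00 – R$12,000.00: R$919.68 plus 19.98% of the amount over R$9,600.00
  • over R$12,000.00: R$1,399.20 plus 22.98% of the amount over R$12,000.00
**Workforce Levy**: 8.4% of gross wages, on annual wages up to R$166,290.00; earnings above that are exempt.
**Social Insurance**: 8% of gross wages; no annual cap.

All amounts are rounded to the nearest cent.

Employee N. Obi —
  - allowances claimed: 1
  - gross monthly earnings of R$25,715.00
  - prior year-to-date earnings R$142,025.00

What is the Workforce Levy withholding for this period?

R$2,038.26

Workforce Levy: cap R$166,290.00 − YTD R$142,025.00 = R$24,265.00 subject; 8.4% × R$24,265.00 = R$2,038.26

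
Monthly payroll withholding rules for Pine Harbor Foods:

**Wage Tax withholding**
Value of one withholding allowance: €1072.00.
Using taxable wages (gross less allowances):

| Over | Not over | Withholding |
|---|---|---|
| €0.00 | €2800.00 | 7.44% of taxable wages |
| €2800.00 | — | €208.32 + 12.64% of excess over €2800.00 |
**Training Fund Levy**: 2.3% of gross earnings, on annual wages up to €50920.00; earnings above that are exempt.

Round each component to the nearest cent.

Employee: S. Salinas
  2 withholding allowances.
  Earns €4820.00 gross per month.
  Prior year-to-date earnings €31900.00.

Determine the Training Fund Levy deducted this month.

€110.86

Training Fund Levy: 2.3% × €4820.00 = €110.86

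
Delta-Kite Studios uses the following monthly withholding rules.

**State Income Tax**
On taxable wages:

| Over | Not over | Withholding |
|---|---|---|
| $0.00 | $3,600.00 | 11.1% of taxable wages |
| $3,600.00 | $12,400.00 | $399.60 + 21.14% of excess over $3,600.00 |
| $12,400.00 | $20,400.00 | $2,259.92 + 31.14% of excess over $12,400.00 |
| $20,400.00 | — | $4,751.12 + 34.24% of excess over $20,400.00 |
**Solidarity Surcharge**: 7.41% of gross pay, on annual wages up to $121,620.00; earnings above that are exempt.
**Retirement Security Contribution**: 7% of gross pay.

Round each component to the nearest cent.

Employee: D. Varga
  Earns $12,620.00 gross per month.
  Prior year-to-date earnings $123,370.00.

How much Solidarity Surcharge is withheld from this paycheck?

Solidarity Surcharge: YTD $123,370.00 ≥ cap $121,620.00 → $0.00

$0.00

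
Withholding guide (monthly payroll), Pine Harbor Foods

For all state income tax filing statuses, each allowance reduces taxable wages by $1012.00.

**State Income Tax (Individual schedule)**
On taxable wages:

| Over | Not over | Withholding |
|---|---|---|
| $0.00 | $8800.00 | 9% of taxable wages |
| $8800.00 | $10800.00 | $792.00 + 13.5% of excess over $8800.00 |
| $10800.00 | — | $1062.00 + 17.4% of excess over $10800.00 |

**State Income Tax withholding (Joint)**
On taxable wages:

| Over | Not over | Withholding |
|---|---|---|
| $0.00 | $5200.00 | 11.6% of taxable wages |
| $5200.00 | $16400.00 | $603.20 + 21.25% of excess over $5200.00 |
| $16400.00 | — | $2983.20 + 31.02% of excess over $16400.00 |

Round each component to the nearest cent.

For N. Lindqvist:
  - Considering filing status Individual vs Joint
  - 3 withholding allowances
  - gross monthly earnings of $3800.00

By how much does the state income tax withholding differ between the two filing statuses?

State Income Tax (Individual): taxable = $3800.00 − 3×$1012.00 = $764.00
  9% × $764.00 = $68.76
State Income Tax (Joint): taxable = $3800.00 − 3×$1012.00 = $764.00
  11.6% × $764.00 = $88.62
Difference: |$68.76 − $88.62| = $19.86 (higher under Joint)

$19.86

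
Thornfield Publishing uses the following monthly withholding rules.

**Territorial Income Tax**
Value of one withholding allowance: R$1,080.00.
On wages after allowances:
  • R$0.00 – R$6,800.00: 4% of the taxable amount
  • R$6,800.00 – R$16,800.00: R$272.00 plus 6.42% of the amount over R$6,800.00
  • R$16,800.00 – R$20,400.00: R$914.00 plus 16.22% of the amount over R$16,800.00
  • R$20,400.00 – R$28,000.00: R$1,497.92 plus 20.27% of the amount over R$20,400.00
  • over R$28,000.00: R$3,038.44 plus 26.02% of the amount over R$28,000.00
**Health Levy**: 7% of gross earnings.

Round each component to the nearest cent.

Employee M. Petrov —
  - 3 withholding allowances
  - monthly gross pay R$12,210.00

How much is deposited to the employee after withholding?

R$10,943.99

Territorial Income Tax: taxable = R$12,210.00 − 3×R$1,080.00 = R$8,970.00
  R$272.00 + 6.42% × (R$8,970.00 − R$6,800.00) = R$272.00 + 6.42% × R$2,170.00 = R$411.31
Health Levy: 7% × R$12,210.00 = R$854.70
Total withheld: R$411.31 + R$854.70 = R$1,266.01
Net pay: R$12,210.00 − R$1,266.01 = R$10,943.99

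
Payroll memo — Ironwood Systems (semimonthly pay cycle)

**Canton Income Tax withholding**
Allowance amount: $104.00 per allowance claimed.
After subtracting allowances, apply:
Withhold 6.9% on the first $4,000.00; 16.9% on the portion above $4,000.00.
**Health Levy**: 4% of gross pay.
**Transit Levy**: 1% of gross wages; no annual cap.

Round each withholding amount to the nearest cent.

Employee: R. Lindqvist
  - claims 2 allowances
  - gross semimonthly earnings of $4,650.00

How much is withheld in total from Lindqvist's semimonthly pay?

$583.20

Canton Income Tax: taxable = $4,650.00 − 2×$104.00 = $4,442.00
  $276.00 + 16.9% × ($4,442.00 − $4,000.00) = $276.00 + 16.9% × $442.00 = $350.70
Health Levy: 4% × $4,650.00 = $186.00
Transit Levy: 1% × $4,650.00 = $46.50
Total: $350.70 + $186.00 + $46.50 = $583.20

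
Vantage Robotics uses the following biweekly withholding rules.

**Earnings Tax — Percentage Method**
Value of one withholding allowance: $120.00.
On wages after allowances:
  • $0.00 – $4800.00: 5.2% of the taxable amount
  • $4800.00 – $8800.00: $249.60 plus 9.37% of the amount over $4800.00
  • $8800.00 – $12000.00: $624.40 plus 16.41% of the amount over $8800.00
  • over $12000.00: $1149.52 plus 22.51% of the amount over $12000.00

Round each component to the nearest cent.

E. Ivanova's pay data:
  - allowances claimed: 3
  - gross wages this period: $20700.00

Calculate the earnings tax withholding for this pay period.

Earnings Tax: taxable = $20700.00 − 3×$120.00 = $20340.00
  $1149.52 + 22.51% × ($20340.00 − $12000.00) = $1149.52 + 22.51% × $8340.00 = $3026.85

$3026.85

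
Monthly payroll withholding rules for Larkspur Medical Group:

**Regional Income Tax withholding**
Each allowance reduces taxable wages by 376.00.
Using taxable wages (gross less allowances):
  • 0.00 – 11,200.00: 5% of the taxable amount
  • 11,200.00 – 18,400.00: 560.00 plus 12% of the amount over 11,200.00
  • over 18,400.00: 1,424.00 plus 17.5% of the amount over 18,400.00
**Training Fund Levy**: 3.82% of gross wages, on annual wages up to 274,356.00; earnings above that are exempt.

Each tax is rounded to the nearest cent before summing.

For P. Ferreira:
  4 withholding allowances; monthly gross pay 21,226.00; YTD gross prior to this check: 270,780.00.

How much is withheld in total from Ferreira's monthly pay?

Regional Income Tax: taxable = 21,226.00 − 4×376.00 = 19,722.00
  1,424.00 + 17.5% × (19,722.00 − 18,400.00) = 1,424.00 + 17.5% × 1,322.00 = 1,655.35
Training Fund Levy: cap 274,356.00 − YTD 270,780.00 = 3,576.00 subject; 3.82% × 3,576.00 = 136.60
Total: 1,655.35 + 136.60 = 1,791.95

1,791.95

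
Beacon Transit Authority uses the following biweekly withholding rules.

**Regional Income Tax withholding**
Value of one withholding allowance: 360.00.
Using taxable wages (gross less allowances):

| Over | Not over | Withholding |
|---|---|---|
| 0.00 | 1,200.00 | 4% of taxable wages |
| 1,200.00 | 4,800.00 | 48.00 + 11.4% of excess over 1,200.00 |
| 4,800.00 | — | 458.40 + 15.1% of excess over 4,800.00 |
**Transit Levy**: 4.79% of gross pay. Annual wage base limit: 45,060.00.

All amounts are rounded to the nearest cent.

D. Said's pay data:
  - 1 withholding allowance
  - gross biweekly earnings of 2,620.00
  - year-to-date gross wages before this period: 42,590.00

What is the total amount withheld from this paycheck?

Regional Income Tax: taxable = 2,620.00 − 1×360.00 = 2,260.00
  48.00 + 11.4% × (2,260.00 − 1,200.00) = 48.00 + 11.4% × 1,060.00 = 168.84
Transit Levy: cap 45,060.00 − YTD 42,590.00 = 2,470.00 subject; 4.79% × 2,470.00 = 118.31
Total: 168.84 + 118.31 = 287.15

287.15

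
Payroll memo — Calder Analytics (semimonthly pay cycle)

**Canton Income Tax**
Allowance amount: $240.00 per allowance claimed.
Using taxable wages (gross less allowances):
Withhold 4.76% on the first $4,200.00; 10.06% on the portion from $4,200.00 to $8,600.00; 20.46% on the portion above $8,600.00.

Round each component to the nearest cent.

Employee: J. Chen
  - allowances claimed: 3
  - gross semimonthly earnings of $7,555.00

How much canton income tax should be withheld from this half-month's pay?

Canton Income Tax: taxable = $7,555.00 − 3×$240.00 = $6,835.00
  $199.92 + 10.06% × ($6,835.00 − $4,200.00) = $199.92 + 10.06% × $2,635.00 = $465.00

$465.00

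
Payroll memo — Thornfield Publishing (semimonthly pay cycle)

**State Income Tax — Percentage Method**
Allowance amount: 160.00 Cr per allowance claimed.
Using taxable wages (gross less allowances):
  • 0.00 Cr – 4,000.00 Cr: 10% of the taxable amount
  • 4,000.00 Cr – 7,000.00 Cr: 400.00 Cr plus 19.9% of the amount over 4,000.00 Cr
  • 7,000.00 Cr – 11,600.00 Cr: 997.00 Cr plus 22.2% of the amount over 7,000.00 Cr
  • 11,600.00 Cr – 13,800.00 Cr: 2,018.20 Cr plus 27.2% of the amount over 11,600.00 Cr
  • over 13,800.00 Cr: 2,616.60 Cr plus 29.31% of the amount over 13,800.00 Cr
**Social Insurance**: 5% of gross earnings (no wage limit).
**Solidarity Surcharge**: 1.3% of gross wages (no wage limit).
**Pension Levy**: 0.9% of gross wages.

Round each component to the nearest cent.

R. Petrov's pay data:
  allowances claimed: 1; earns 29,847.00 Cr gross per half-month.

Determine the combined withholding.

9,422.06 Cr

State Income Tax: taxable = 29,847.00 Cr − 1×160.00 Cr = 29,687.00 Cr
  2,616.60 Cr + 29.31% × (29,687.00 Cr − 13,800.00 Cr) = 2,616.60 Cr + 29.31% × 15,887.00 Cr = 7,273.08 Cr
Social Insurance: 5% × 29,847.00 Cr = 1,492.35 Cr
Solidarity Surcharge: 1.3% × 29,847.00 Cr = 388.01 Cr
Pension Levy: 0.9% × 29,847.00 Cr = 268.62 Cr
Total: 7,273.08 Cr + 1,492.35 Cr + 388.01 Cr + 268.62 Cr = 9,422.06 Cr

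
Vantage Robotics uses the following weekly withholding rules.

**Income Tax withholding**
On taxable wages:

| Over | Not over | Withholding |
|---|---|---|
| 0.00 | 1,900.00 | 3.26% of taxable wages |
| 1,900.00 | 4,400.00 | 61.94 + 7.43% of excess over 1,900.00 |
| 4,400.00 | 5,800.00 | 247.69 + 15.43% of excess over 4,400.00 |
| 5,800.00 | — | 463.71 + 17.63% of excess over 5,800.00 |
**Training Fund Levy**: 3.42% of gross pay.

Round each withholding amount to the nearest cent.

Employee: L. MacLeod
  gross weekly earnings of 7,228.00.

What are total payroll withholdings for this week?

962.67

Income Tax: taxable = 7,228.00
  463.71 + 17.63% × (7,228.00 − 5,800.00) = 463.71 + 17.63% × 1,428.00 = 715.47
Training Fund Levy: 3.42% × 7,228.00 = 247.20
Total: 715.47 + 247.20 = 962.67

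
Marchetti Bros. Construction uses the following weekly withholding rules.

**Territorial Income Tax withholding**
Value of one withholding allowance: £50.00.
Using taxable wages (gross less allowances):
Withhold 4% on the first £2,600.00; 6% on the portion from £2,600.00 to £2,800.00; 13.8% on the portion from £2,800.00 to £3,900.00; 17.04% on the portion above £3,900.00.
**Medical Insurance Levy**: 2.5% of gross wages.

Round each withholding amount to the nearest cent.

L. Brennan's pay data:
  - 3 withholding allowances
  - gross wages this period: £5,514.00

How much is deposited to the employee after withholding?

Territorial Income Tax: taxable = £5,514.00 − 3×£50.00 = £5,364.00
  £267.80 + 17.04% × (£5,364.00 − £3,900.00) = £267.80 + 17.04% × £1,464.00 = £517.27
Medical Insurance Levy: 2.5% × £5,514.00 = £137.85
Total withheld: £517.27 + £137.85 = £655.12
Net pay: £5,514.00 − £655.12 = £4,858.88

£4,858.88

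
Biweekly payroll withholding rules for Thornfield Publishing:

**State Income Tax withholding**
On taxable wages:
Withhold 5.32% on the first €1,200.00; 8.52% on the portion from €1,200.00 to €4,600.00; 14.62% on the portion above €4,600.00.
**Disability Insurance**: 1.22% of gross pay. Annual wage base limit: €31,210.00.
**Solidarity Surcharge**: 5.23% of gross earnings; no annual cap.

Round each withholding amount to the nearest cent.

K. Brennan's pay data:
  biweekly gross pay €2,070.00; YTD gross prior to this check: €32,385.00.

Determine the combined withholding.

State Income Tax: taxable = €2,070.00
  €63.84 + 8.52% × (€2,070.00 − €1,200.00) = €63.84 + 8.52% × €870.00 = €137.96
Disability Insurance: YTD €32,385.00 ≥ cap €31,210.00 → €0.00
Solidarity Surcharge: 5.23% × €2,070.00 = €108.26
Total: €137.96 + €0.00 + €108.26 = €246.22

€246.22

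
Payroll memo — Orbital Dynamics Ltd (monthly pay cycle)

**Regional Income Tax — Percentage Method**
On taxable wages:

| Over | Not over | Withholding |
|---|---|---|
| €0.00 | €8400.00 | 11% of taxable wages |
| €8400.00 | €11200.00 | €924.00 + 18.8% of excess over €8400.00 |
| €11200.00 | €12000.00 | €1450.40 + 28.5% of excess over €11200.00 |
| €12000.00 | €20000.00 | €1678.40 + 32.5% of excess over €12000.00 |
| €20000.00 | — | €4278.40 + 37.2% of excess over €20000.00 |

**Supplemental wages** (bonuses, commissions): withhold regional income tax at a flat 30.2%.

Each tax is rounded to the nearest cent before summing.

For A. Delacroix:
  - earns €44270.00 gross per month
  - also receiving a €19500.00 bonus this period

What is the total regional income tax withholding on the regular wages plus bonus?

Regional Income Tax: taxable = €44270.00
  €4278.40 + 37.2% × (€44270.00 − €20000.00) = €4278.40 + 37.2% × €24270.00 = €13306.84
Supplemental (30.2% flat on bonus): 30.2% × €19500.00 = €5889.00
Total regional income tax: €13306.84 + €5889.00 = €19195.84

€19195.84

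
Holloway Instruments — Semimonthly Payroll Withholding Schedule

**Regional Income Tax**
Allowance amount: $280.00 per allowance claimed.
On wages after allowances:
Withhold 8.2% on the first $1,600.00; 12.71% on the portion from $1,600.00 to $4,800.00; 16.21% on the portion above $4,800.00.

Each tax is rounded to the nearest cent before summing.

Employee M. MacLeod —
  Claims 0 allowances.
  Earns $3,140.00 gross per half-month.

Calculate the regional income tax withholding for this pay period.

Regional Income Tax: taxable = $3,140.00
  $131.20 + 12.71% × ($3,140.00 − $1,600.00) = $131.20 + 12.71% × $1,540.00 = $326.93

$326.93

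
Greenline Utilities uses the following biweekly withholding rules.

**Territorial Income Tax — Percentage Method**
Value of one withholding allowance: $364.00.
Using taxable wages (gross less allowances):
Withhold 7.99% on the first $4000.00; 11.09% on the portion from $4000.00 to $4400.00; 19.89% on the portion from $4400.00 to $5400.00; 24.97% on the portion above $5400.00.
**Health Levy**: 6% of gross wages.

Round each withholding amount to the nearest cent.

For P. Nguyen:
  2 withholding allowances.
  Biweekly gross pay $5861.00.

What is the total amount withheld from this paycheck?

$861.41

Territorial Income Tax: taxable = $5861.00 − 2×$364.00 = $5133.00
  $363.96 + 19.89% × ($5133.00 − $4400.00) = $363.96 + 19.89% × $733.00 = $509.75
Health Levy: 6% × $5861.00 = $351.66
Total: $509.75 + $351.66 = $861.41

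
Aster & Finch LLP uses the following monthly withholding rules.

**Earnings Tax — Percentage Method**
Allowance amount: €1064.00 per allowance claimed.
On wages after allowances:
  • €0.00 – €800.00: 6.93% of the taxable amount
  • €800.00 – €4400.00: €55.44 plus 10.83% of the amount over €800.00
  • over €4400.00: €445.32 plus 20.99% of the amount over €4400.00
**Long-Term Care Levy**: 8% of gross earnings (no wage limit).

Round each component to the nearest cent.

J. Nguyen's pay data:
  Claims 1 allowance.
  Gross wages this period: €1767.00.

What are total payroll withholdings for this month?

Earnings Tax: taxable = €1767.00 − 1×€1064.00 = €703.00
  6.93% × €703.00 = €48.72
Long-Term Care Levy: 8% × €1767.00 = €141.36
Total: €48.72 + €141.36 = €190.08

€190.08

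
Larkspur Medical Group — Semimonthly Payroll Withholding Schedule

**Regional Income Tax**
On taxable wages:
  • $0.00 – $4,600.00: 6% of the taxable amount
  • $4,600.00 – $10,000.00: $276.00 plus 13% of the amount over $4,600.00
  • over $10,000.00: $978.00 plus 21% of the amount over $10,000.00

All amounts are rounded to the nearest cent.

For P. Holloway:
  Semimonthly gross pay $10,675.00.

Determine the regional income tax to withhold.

$1,119.75

Regional Income Tax: taxable = $10,675.00
  $978.00 + 21% × ($10,675.00 − $10,000.00) = $978.00 + 21% × $675.00 = $1,119.75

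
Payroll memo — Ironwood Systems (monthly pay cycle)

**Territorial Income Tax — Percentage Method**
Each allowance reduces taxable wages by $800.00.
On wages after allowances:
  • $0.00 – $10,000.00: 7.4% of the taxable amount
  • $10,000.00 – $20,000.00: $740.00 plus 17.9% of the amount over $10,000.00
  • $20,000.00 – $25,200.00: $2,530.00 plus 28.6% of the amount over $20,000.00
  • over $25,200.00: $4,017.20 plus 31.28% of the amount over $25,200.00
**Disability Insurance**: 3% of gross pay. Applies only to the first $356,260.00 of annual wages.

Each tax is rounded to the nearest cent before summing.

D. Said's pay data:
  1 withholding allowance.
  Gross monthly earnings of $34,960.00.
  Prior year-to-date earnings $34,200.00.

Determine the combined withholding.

$7,868.69

Territorial Income Tax: taxable = $34,960.00 − 1×$800.00 = $34,160.00
  $4,017.20 + 31.28% × ($34,160.00 − $25,200.00) = $4,017.20 + 31.28% × $8,960.00 = $6,819.89
Disability Insurance: 3% × $34,960.00 = $1,048.80
Total: $6,819.89 + $1,048.80 = $7,868.69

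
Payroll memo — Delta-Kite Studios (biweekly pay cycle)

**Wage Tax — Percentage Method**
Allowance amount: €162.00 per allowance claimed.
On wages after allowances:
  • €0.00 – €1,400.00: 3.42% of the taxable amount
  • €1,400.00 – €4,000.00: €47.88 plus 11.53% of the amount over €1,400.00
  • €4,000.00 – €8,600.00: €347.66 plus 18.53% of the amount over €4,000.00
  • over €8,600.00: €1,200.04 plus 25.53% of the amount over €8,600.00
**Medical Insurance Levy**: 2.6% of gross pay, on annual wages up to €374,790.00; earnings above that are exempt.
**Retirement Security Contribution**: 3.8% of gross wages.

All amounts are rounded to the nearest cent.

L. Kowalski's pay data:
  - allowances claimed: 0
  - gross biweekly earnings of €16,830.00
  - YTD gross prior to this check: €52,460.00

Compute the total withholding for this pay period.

€4,378.28

Wage Tax: taxable = €16,830.00
  €1,200.04 + 25.53% × (€16,830.00 − €8,600.00) = €1,200.04 + 25.53% × €8,230.00 = €3,301.16
Medical Insurance Levy: 2.6% × €16,830.00 = €437.58
Retirement Security Contribution: 3.8% × €16,830.00 = €639.54
Total: €3,301.16 + €437.58 + €639.54 = €4,378.28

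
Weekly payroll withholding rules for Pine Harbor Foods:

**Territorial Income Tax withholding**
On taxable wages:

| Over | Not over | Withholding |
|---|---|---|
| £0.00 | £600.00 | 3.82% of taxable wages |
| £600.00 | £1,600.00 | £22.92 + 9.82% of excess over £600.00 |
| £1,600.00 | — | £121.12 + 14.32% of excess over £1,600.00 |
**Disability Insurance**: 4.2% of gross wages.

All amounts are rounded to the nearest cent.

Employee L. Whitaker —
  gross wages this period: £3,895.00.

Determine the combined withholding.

Territorial Income Tax: taxable = £3,895.00
  £121.12 + 14.32% × (£3,895.00 − £1,600.00) = £121.12 + 14.32% × £2,295.00 = £449.76
Disability Insurance: 4.2% × £3,895.00 = £163.59
Total: £449.76 + £163.59 = £613.35

£613.35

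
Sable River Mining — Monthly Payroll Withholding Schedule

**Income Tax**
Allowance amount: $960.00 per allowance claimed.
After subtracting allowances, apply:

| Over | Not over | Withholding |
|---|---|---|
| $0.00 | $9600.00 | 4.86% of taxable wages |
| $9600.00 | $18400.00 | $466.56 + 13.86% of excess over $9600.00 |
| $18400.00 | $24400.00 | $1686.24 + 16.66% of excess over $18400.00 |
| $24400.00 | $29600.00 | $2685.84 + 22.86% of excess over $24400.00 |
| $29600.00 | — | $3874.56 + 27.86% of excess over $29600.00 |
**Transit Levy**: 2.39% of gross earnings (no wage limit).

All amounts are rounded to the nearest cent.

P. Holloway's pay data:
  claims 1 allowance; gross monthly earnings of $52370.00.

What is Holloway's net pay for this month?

Income Tax: taxable = $52370.00 − 1×$960.00 = $51410.00
  $3874.56 + 27.86% × ($51410.00 − $29600.00) = $3874.56 + 27.86% × $21810.00 = $9950.83
Transit Levy: 2.39% × $52370.00 = $1251.64
Total withheld: $9950.83 + $1251.64 = $11202.47
Net pay: $52370.00 − $11202.47 = $41167.53

$41167.53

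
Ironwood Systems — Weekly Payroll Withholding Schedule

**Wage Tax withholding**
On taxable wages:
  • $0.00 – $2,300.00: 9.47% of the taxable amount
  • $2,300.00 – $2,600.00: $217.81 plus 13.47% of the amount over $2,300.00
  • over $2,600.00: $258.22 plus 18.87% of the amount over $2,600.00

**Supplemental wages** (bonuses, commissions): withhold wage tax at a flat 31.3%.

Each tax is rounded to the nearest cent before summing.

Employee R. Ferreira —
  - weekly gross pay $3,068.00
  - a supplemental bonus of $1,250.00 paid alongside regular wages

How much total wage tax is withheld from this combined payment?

Wage Tax: taxable = $3,068.00
  $258.22 + 18.87% × ($3,068.00 − $2,600.00) = $258.22 + 18.87% × $468.00 = $346.53
Supplemental (31.3% flat on bonus): 31.3% × $1,250.00 = $391.25
Total wage tax: $346.53 + $391.25 = $737.78

$737.78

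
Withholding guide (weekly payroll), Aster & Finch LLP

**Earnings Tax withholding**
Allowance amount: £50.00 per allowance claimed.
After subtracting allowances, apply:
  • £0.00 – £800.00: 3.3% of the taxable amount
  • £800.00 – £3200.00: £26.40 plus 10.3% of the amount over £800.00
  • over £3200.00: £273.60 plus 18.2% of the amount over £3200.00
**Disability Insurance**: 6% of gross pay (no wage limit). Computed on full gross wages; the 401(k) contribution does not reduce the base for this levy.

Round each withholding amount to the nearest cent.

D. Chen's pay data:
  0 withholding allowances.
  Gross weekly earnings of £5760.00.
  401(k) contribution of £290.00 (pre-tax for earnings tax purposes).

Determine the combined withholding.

£1032.34

Earnings Tax: taxable = £5760.00 − £290.00 = £5470.00
  £273.60 + 18.2% × (£5470.00 − £3200.00) = £273.60 + 18.2% × £2270.00 = £686.74
Disability Insurance: 6% × £5760.00 = £345.60
Total: £686.74 + £345.60 = £1032.34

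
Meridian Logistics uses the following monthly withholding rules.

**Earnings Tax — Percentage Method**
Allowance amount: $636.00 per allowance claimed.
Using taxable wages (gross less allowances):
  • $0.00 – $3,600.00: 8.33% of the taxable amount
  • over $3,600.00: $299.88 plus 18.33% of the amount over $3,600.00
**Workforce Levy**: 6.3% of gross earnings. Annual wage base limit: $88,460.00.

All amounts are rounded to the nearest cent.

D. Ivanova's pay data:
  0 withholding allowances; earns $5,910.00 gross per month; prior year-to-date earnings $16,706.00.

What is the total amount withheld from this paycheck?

$1,095.63

Earnings Tax: taxable = $5,910.00
  $299.88 + 18.33% × ($5,910.00 − $3,600.00) = $299.88 + 18.33% × $2,310.00 = $723.30
Workforce Levy: 6.3% × $5,910.00 = $372.33
Total: $723.30 + $372.33 = $1,095.63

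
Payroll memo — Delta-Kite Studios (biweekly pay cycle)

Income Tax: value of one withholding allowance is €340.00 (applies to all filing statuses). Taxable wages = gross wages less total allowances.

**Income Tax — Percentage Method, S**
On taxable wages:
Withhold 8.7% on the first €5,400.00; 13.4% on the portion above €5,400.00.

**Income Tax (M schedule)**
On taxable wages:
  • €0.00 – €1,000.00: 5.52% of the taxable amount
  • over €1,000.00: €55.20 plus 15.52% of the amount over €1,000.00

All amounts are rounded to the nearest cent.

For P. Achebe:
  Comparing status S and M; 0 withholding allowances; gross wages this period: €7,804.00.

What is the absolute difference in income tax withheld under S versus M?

Income Tax (S): taxable = €7,804.00
  €469.80 + 13.4% × (€7,804.00 − €5,400.00) = €469.80 + 13.4% × €2,404.00 = €791.94
Income Tax (M): taxable = €7,804.00
  €55.20 + 15.52% × (€7,804.00 − €1,000.00) = €55.20 + 15.52% × €6,804.00 = €1,111.18
Difference: |€791.94 − €1,111.18| = €319.24 (higher under M)

€319.24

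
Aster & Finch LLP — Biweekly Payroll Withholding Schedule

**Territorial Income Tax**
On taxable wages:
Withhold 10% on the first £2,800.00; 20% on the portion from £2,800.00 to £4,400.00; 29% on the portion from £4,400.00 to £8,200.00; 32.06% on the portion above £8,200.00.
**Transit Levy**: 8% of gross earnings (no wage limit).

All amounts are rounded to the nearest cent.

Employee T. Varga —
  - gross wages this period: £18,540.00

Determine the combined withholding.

Territorial Income Tax: taxable = £18,540.00
  £1,702.00 + 32.06% × (£18,540.00 − £8,200.00) = £1,702.00 + 32.06% × £10,340.00 = £5,017.00
Transit Levy: 8% × £18,540.00 = £1,483.20
Total: £5,017.00 + £1,483.20 = £6,500.20

£6,500.20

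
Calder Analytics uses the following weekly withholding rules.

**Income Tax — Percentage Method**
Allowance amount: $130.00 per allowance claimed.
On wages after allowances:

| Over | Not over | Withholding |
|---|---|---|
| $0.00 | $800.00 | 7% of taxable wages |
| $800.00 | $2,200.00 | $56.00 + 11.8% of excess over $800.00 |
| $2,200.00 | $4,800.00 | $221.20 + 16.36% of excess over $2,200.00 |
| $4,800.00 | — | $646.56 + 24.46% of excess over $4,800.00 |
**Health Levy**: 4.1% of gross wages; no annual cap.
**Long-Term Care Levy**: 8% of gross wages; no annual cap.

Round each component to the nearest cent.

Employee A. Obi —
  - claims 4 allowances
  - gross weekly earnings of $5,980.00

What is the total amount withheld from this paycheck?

Income Tax: taxable = $5,980.00 − 4×$130.00 = $5,460.00
  $646.56 + 24.46% × ($5,460.00 − $4,800.00) = $646.56 + 24.46% × $660.00 = $808.00
Health Levy: 4.1% × $5,980.00 = $245.18
Long-Term Care Levy: 8% × $5,980.00 = $478.40
Total: $808.00 + $245.18 + $478.40 = $1,531.58

$1,531.58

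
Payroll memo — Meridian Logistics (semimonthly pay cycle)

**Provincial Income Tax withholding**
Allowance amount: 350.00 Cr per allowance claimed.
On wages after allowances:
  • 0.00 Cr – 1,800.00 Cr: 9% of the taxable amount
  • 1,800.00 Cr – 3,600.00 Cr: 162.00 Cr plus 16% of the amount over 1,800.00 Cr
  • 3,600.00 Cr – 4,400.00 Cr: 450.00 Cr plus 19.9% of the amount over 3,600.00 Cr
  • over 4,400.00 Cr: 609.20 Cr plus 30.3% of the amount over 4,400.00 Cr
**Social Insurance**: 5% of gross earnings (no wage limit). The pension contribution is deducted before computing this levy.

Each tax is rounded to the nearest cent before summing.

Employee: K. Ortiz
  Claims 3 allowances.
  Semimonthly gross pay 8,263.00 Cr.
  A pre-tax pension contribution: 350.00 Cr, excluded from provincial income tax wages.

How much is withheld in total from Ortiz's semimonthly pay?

1,751.14 Cr

Provincial Income Tax: taxable = 8,263.00 Cr − 350.00 Cr − 3×350.00 Cr = 6,863.00 Cr
  609.20 Cr + 30.3% × (6,863.00 Cr − 4,400.00 Cr) = 609.20 Cr + 30.3% × 2,463.00 Cr = 1,355.49 Cr
Social Insurance: 5% × 7,913.00 Cr = 395.65 Cr
Total: 1,355.49 Cr + 395.65 Cr = 1,751.14 Cr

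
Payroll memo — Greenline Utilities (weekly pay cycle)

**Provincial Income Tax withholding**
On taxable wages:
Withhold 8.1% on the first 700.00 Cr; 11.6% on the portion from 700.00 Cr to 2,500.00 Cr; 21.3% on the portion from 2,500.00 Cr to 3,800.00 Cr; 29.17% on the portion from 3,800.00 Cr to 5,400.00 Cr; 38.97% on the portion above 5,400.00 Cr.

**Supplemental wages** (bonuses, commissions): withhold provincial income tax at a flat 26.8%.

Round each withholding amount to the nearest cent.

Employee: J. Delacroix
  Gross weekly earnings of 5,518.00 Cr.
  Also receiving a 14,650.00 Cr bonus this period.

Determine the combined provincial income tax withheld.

Provincial Income Tax: taxable = 5,518.00 Cr
  1,009.12 Cr + 38.97% × (5,518.00 Cr − 5,400.00 Cr) = 1,009.12 Cr + 38.97% × 118.00 Cr = 1,055.10 Cr
Supplemental (26.8% flat on bonus): 26.8% × 14,650.00 Cr = 3,926.20 Cr
Total provincial income tax: 1,055.10 Cr + 3,926.20 Cr = 4,981.30 Cr

4,981.30 Cr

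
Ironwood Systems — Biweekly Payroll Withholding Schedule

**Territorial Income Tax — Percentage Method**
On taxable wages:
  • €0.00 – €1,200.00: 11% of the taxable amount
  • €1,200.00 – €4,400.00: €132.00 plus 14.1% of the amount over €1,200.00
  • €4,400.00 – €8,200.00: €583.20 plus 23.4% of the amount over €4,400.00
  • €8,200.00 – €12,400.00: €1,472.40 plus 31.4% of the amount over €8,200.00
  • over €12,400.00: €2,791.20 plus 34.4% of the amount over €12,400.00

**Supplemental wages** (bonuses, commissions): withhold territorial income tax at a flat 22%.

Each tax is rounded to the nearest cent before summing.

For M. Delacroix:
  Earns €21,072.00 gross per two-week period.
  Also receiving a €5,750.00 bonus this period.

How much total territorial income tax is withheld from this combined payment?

€7,039.37

Territorial Income Tax: taxable = €21,072.00
  €2,791.20 + 34.4% × (€21,072.00 − €12,400.00) = €2,791.20 + 34.4% × €8,672.00 = €5,774.37
Supplemental (22% flat on bonus): 22% × €5,750.00 = €1,265.00
Total territorial income tax: €5,774.37 + €1,265.00 = €7,039.37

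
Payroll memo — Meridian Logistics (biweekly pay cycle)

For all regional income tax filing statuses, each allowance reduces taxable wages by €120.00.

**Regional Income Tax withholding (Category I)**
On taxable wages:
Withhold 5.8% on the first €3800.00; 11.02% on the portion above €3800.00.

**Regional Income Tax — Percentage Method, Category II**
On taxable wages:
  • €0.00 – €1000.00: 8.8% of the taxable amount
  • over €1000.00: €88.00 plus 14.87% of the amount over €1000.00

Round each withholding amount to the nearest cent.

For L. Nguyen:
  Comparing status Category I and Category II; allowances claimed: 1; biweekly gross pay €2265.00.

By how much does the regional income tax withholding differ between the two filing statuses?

Regional Income Tax (Category I): taxable = €2265.00 − 1×€120.00 = €2145.00
  5.8% × €2145.00 = €124.41
Regional Income Tax (Category II): taxable = €2265.00 − 1×€120.00 = €2145.00
  €88.00 + 14.87% × (€2145.00 − €1000.00) = €88.00 + 14.87% × €1145.00 = €258.26
Difference: |€124.41 − €258.26| = €133.85 (higher under Category II)

€133.85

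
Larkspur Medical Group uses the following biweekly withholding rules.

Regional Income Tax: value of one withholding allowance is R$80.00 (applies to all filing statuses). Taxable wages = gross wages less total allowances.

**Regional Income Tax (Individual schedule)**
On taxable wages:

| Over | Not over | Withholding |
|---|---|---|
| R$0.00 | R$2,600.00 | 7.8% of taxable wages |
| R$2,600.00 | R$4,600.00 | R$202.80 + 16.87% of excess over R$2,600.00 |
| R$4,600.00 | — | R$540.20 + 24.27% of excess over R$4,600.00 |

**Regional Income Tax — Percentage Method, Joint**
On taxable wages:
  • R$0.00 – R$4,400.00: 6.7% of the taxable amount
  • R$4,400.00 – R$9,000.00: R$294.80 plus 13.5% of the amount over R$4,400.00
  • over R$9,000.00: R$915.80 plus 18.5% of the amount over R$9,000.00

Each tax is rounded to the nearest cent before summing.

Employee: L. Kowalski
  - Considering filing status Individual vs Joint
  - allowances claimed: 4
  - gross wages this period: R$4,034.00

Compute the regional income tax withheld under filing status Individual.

Regional Income Tax (Individual): taxable = R$4,034.00 − 4×R$80.00 = R$3,714.00
  R$202.80 + 16.87% × (R$3,714.00 − R$2,600.00) = R$202.80 + 16.87% × R$1,114.00 = R$390.73

R$390.73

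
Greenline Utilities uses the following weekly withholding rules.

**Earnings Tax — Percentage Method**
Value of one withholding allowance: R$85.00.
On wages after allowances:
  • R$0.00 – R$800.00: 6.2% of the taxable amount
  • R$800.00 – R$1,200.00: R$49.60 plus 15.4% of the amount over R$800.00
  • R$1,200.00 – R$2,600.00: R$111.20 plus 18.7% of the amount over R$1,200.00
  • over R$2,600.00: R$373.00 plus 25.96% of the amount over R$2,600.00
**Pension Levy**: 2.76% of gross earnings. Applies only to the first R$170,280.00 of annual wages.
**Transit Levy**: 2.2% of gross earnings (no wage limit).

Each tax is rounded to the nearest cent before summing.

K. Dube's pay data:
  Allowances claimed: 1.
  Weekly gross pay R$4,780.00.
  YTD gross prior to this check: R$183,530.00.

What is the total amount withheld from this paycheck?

Earnings Tax: taxable = R$4,780.00 − 1×R$85.00 = R$4,695.00
  R$373.00 + 25.96% × (R$4,695.00 − R$2,600.00) = R$373.00 + 25.96% × R$2,095.00 = R$916.86
Pension Levy: YTD R$183,530.00 ≥ cap R$170,280.00 → R$0.00
Transit Levy: 2.2% × R$4,780.00 = R$105.16
Total: R$916.86 + R$0.00 + R$105.16 = R$1,022.02

R$1,022.02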